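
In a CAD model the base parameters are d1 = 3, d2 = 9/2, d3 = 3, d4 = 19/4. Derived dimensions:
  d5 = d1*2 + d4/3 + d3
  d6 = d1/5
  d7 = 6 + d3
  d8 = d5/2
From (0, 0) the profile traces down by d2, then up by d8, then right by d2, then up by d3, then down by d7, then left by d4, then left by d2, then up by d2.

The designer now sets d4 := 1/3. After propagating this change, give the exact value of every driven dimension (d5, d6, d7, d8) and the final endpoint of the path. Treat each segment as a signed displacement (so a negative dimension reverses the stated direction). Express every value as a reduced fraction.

d5 = 82/9
d6 = 3/5
d7 = 9
d8 = 41/9
endpoint = (-1/3, -13/9)

Apply edit: d4 := 1/3
  d5 = d1*2 + d4/3 + d3 = 82/9
  d6 = d1/5 = 3/5
  d7 = 6 + d3 = 9
  d8 = d5/2 = 41/9
Walk from origin (0, 0):
  seg 1: down by d2 = 9/2 → (0, -9/2)
  seg 2: up by d8 = 41/9 → (0, 1/18)
  seg 3: right by d2 = 9/2 → (9/2, 1/18)
  seg 4: up by d3 = 3 → (9/2, 55/18)
  seg 5: down by d7 = 9 → (9/2, -107/18)
  seg 6: left by d4 = 1/3 → (25/6, -107/18)
  seg 7: left by d2 = 9/2 → (-1/3, -107/18)
  seg 8: up by d2 = 9/2 → (-1/3, -13/9)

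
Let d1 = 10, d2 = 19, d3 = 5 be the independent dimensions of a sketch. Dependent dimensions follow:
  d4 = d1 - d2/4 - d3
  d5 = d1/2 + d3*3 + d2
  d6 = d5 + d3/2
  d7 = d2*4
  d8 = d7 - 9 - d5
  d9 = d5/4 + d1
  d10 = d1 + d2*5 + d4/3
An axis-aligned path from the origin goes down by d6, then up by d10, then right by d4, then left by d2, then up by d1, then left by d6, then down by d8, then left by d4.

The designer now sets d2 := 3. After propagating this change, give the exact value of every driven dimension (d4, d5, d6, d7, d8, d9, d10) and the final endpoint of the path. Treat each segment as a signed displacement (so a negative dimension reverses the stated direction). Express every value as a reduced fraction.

Apply edit: d2 := 3
  d4 = d1 - d2/4 - d3 = 17/4
  d5 = d1/2 + d3*3 + d2 = 23
  d6 = d5 + d3/2 = 51/2
  d7 = d2*4 = 12
  d8 = d7 - 9 - d5 = -20
  d9 = d5/4 + d1 = 63/4
  d10 = d1 + d2*5 + d4/3 = 317/12
Walk from origin (0, 0):
  seg 1: down by d6 = 51/2 → (0, -51/2)
  seg 2: up by d10 = 317/12 → (0, 11/12)
  seg 3: right by d4 = 17/4 → (17/4, 11/12)
  seg 4: left by d2 = 3 → (5/4, 11/12)
  seg 5: up by d1 = 10 → (5/4, 131/12)
  seg 6: left by d6 = 51/2 → (-97/4, 131/12)
  seg 7: down by d8 = -20 → (-97/4, 371/12)
  seg 8: left by d4 = 17/4 → (-57/2, 371/12)

d4 = 17/4
d5 = 23
d6 = 51/2
d7 = 12
d8 = -20
d9 = 63/4
d10 = 317/12
endpoint = (-57/2, 371/12)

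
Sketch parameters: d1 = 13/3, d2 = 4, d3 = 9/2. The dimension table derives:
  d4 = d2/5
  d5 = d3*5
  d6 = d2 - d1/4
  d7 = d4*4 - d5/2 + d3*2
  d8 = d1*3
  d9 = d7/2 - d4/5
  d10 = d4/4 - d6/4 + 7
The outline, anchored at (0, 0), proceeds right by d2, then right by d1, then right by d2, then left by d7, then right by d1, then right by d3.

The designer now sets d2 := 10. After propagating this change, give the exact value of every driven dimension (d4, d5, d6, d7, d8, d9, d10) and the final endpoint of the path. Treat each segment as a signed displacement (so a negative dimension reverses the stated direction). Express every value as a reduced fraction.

Apply edit: d2 := 10
  d4 = d2/5 = 2
  d5 = d3*5 = 45/2
  d6 = d2 - d1/4 = 107/12
  d7 = d4*4 - d5/2 + d3*2 = 23/4
  d8 = d1*3 = 13
  d9 = d7/2 - d4/5 = 99/40
  d10 = d4/4 - d6/4 + 7 = 253/48
Walk from origin (0, 0):
  seg 1: right by d2 = 10 → (10, 0)
  seg 2: right by d1 = 13/3 → (43/3, 0)
  seg 3: right by d2 = 10 → (73/3, 0)
  seg 4: left by d7 = 23/4 → (223/12, 0)
  seg 5: right by d1 = 13/3 → (275/12, 0)
  seg 6: right by d3 = 9/2 → (329/12, 0)

d4 = 2
d5 = 45/2
d6 = 107/12
d7 = 23/4
d8 = 13
d9 = 99/40
d10 = 253/48
endpoint = (329/12, 0)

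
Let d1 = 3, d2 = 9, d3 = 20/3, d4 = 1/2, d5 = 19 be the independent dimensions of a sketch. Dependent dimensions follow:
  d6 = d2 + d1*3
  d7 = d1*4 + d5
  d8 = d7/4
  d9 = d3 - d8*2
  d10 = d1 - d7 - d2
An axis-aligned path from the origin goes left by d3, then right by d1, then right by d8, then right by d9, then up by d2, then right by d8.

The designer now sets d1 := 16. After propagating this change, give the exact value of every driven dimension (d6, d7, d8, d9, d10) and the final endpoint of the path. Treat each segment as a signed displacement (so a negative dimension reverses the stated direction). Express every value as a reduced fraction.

d6 = 57
d7 = 83
d8 = 83/4
d9 = -209/6
d10 = -76
endpoint = (16, 9)

Apply edit: d1 := 16
  d6 = d2 + d1*3 = 57
  d7 = d1*4 + d5 = 83
  d8 = d7/4 = 83/4
  d9 = d3 - d8*2 = -209/6
  d10 = d1 - d7 - d2 = -76
Walk from origin (0, 0):
  seg 1: left by d3 = 20/3 → (-20/3, 0)
  seg 2: right by d1 = 16 → (28/3, 0)
  seg 3: right by d8 = 83/4 → (361/12, 0)
  seg 4: right by d9 = -209/6 → (-19/4, 0)
  seg 5: up by d2 = 9 → (-19/4, 9)
  seg 6: right by d8 = 83/4 → (16, 9)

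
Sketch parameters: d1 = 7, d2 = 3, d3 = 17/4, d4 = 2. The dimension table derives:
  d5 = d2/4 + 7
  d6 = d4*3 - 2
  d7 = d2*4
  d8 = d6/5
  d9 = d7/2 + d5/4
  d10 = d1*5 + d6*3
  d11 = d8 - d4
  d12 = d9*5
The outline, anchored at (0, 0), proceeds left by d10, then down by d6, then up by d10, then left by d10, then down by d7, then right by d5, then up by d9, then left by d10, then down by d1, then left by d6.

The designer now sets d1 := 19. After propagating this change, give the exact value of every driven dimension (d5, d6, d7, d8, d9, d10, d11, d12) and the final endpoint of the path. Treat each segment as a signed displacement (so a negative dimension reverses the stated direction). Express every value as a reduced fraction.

Apply edit: d1 := 19
  d5 = d2/4 + 7 = 31/4
  d6 = d4*3 - 2 = 4
  d7 = d2*4 = 12
  d8 = d6/5 = 4/5
  d9 = d7/2 + d5/4 = 127/16
  d10 = d1*5 + d6*3 = 107
  d11 = d8 - d4 = -6/5
  d12 = d9*5 = 635/16
Walk from origin (0, 0):
  seg 1: left by d10 = 107 → (-107, 0)
  seg 2: down by d6 = 4 → (-107, -4)
  seg 3: up by d10 = 107 → (-107, 103)
  seg 4: left by d10 = 107 → (-214, 103)
  seg 5: down by d7 = 12 → (-214, 91)
  seg 6: right by d5 = 31/4 → (-825/4, 91)
  seg 7: up by d9 = 127/16 → (-825/4, 1583/16)
  seg 8: left by d10 = 107 → (-1253/4, 1583/16)
  seg 9: down by d1 = 19 → (-1253/4, 1279/16)
  seg 10: left by d6 = 4 → (-1269/4, 1279/16)

d5 = 31/4
d6 = 4
d7 = 12
d8 = 4/5
d9 = 127/16
d10 = 107
d11 = -6/5
d12 = 635/16
endpoint = (-1269/4, 1279/16)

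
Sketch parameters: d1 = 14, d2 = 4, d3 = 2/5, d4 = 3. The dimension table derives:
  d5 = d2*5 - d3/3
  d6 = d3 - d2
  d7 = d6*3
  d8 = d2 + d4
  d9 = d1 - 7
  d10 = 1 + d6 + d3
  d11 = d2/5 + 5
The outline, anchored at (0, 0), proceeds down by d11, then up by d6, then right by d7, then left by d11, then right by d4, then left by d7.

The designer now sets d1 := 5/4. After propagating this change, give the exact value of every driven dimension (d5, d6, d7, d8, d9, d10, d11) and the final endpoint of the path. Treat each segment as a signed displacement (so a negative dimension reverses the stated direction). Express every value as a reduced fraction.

Apply edit: d1 := 5/4
  d5 = d2*5 - d3/3 = 298/15
  d6 = d3 - d2 = -18/5
  d7 = d6*3 = -54/5
  d8 = d2 + d4 = 7
  d9 = d1 - 7 = -23/4
  d10 = 1 + d6 + d3 = -11/5
  d11 = d2/5 + 5 = 29/5
Walk from origin (0, 0):
  seg 1: down by d11 = 29/5 → (0, -29/5)
  seg 2: up by d6 = -18/5 → (0, -47/5)
  seg 3: right by d7 = -54/5 → (-54/5, -47/5)
  seg 4: left by d11 = 29/5 → (-83/5, -47/5)
  seg 5: right by d4 = 3 → (-68/5, -47/5)
  seg 6: left by d7 = -54/5 → (-14/5, -47/5)

d5 = 298/15
d6 = -18/5
d7 = -54/5
d8 = 7
d9 = -23/4
d10 = -11/5
d11 = 29/5
endpoint = (-14/5, -47/5)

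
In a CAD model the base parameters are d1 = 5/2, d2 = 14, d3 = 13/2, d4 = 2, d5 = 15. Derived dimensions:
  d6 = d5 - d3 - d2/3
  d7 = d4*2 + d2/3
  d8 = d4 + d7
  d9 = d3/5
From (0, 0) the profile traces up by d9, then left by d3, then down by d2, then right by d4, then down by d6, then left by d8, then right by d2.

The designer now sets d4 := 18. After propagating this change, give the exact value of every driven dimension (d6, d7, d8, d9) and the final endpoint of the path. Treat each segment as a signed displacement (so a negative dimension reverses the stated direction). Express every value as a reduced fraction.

Apply edit: d4 := 18
  d6 = d5 - d3 - d2/3 = 23/6
  d7 = d4*2 + d2/3 = 122/3
  d8 = d4 + d7 = 176/3
  d9 = d3/5 = 13/10
Walk from origin (0, 0):
  seg 1: up by d9 = 13/10 → (0, 13/10)
  seg 2: left by d3 = 13/2 → (-13/2, 13/10)
  seg 3: down by d2 = 14 → (-13/2, -127/10)
  seg 4: right by d4 = 18 → (23/2, -127/10)
  seg 5: down by d6 = 23/6 → (23/2, -248/15)
  seg 6: left by d8 = 176/3 → (-283/6, -248/15)
  seg 7: right by d2 = 14 → (-199/6, -248/15)

d6 = 23/6
d7 = 122/3
d8 = 176/3
d9 = 13/10
endpoint = (-199/6, -248/15)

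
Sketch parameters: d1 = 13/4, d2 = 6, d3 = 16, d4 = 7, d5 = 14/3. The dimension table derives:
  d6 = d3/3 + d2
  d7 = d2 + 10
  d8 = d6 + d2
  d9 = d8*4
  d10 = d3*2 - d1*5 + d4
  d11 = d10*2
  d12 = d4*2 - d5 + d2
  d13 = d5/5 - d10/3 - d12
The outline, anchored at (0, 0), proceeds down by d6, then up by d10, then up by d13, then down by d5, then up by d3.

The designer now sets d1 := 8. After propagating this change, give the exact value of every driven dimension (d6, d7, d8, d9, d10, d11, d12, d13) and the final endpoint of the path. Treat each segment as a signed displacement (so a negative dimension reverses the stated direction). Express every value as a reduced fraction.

d6 = 34/3
d7 = 16
d8 = 52/3
d9 = 208/3
d10 = -1
d11 = -2
d12 = 46/3
d13 = -211/15
endpoint = (0, -226/15)

Apply edit: d1 := 8
  d6 = d3/3 + d2 = 34/3
  d7 = d2 + 10 = 16
  d8 = d6 + d2 = 52/3
  d9 = d8*4 = 208/3
  d10 = d3*2 - d1*5 + d4 = -1
  d11 = d10*2 = -2
  d12 = d4*2 - d5 + d2 = 46/3
  d13 = d5/5 - d10/3 - d12 = -211/15
Walk from origin (0, 0):
  seg 1: down by d6 = 34/3 → (0, -34/3)
  seg 2: up by d10 = -1 → (0, -37/3)
  seg 3: up by d13 = -211/15 → (0, -132/5)
  seg 4: down by d5 = 14/3 → (0, -466/15)
  seg 5: up by d3 = 16 → (0, -226/15)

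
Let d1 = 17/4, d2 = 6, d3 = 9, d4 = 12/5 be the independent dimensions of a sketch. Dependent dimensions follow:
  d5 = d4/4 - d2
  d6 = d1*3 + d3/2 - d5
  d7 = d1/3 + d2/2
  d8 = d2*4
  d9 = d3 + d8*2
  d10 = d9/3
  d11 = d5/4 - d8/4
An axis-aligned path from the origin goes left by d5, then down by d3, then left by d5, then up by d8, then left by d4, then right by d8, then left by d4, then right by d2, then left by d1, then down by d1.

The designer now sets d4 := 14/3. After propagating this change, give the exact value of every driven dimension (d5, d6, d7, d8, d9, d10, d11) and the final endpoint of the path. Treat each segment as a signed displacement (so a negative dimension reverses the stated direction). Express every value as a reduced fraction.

d5 = -29/6
d6 = 265/12
d7 = 53/12
d8 = 24
d9 = 57
d10 = 19
d11 = -173/24
endpoint = (313/12, 43/4)

Apply edit: d4 := 14/3
  d5 = d4/4 - d2 = -29/6
  d6 = d1*3 + d3/2 - d5 = 265/12
  d7 = d1/3 + d2/2 = 53/12
  d8 = d2*4 = 24
  d9 = d3 + d8*2 = 57
  d10 = d9/3 = 19
  d11 = d5/4 - d8/4 = -173/24
Walk from origin (0, 0):
  seg 1: left by d5 = -29/6 → (29/6, 0)
  seg 2: down by d3 = 9 → (29/6, -9)
  seg 3: left by d5 = -29/6 → (29/3, -9)
  seg 4: up by d8 = 24 → (29/3, 15)
  seg 5: left by d4 = 14/3 → (5, 15)
  seg 6: right by d8 = 24 → (29, 15)
  seg 7: left by d4 = 14/3 → (73/3, 15)
  seg 8: right by d2 = 6 → (91/3, 15)
  seg 9: left by d1 = 17/4 → (313/12, 15)
  seg 10: down by d1 = 17/4 → (313/12, 43/4)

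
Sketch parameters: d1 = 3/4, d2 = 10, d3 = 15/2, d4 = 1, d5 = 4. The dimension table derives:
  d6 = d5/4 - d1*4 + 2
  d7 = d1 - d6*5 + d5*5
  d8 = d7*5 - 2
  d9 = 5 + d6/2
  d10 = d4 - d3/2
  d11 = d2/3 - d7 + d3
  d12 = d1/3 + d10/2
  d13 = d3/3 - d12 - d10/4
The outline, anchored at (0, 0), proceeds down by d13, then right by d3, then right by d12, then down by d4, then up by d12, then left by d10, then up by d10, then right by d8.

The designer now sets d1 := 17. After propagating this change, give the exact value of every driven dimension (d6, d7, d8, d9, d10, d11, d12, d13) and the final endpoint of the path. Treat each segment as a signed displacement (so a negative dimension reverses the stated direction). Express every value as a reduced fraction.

d6 = -65
d7 = 362
d8 = 1808
d9 = -55/2
d10 = -11/4
d11 = -2107/6
d12 = 103/24
d13 = -53/48
endpoint = (43741/24, 79/48)

Apply edit: d1 := 17
  d6 = d5/4 - d1*4 + 2 = -65
  d7 = d1 - d6*5 + d5*5 = 362
  d8 = d7*5 - 2 = 1808
  d9 = 5 + d6/2 = -55/2
  d10 = d4 - d3/2 = -11/4
  d11 = d2/3 - d7 + d3 = -2107/6
  d12 = d1/3 + d10/2 = 103/24
  d13 = d3/3 - d12 - d10/4 = -53/48
Walk from origin (0, 0):
  seg 1: down by d13 = -53/48 → (0, 53/48)
  seg 2: right by d3 = 15/2 → (15/2, 53/48)
  seg 3: right by d12 = 103/24 → (283/24, 53/48)
  seg 4: down by d4 = 1 → (283/24, 5/48)
  seg 5: up by d12 = 103/24 → (283/24, 211/48)
  seg 6: left by d10 = -11/4 → (349/24, 211/48)
  seg 7: up by d10 = -11/4 → (349/24, 79/48)
  seg 8: right by d8 = 1808 → (43741/24, 79/48)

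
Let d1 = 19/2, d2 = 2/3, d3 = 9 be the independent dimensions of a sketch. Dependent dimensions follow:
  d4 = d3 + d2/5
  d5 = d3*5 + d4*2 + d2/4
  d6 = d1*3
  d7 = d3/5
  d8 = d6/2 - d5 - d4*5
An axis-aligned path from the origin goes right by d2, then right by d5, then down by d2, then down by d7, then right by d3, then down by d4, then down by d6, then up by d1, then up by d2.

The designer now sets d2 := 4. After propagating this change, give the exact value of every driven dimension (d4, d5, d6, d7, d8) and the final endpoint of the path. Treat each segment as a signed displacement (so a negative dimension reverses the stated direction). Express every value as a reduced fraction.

Apply edit: d2 := 4
  d4 = d3 + d2/5 = 49/5
  d5 = d3*5 + d4*2 + d2/4 = 328/5
  d6 = d1*3 = 57/2
  d7 = d3/5 = 9/5
  d8 = d6/2 - d5 - d4*5 = -2007/20
Walk from origin (0, 0):
  seg 1: right by d2 = 4 → (4, 0)
  seg 2: right by d5 = 328/5 → (348/5, 0)
  seg 3: down by d2 = 4 → (348/5, -4)
  seg 4: down by d7 = 9/5 → (348/5, -29/5)
  seg 5: right by d3 = 9 → (393/5, -29/5)
  seg 6: down by d4 = 49/5 → (393/5, -78/5)
  seg 7: down by d6 = 57/2 → (393/5, -441/10)
  seg 8: up by d1 = 19/2 → (393/5, -173/5)
  seg 9: up by d2 = 4 → (393/5, -153/5)

d4 = 49/5
d5 = 328/5
d6 = 57/2
d7 = 9/5
d8 = -2007/20
endpoint = (393/5, -153/5)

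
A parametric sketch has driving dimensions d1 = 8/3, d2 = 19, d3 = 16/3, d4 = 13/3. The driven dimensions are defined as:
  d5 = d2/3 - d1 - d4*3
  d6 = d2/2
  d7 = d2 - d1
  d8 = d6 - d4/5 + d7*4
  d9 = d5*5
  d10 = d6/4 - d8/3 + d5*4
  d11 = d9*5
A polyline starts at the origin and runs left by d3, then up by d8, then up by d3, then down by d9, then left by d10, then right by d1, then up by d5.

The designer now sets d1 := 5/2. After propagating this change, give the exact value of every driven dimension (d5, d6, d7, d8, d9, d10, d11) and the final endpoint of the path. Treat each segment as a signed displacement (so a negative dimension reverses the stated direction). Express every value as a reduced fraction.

Apply edit: d1 := 5/2
  d5 = d2/3 - d1 - d4*3 = -55/6
  d6 = d2/2 = 19/2
  d7 = d2 - d1 = 33/2
  d8 = d6 - d4/5 + d7*4 = 2239/30
  d9 = d5*5 = -275/6
  d10 = d6/4 - d8/3 + d5*4 = -21301/360
  d11 = d9*5 = -1375/6
Walk from origin (0, 0):
  seg 1: left by d3 = 16/3 → (-16/3, 0)
  seg 2: up by d8 = 2239/30 → (-16/3, 2239/30)
  seg 3: up by d3 = 16/3 → (-16/3, 2399/30)
  seg 4: down by d9 = -275/6 → (-16/3, 629/5)
  seg 5: left by d10 = -21301/360 → (19381/360, 629/5)
  seg 6: right by d1 = 5/2 → (20281/360, 629/5)
  seg 7: up by d5 = -55/6 → (20281/360, 3499/30)

d5 = -55/6
d6 = 19/2
d7 = 33/2
d8 = 2239/30
d9 = -275/6
d10 = -21301/360
d11 = -1375/6
endpoint = (20281/360, 3499/30)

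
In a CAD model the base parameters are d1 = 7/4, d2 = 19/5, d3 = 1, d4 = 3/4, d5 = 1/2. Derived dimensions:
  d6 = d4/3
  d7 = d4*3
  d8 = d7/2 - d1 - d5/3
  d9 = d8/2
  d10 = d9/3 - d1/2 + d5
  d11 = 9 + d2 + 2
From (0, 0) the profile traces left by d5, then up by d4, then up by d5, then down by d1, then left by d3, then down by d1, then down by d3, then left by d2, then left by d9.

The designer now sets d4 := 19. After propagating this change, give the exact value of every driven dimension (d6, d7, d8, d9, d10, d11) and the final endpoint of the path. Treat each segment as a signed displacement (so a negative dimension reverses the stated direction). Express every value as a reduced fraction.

Apply edit: d4 := 19
  d6 = d4/3 = 19/3
  d7 = d4*3 = 57
  d8 = d7/2 - d1 - d5/3 = 319/12
  d9 = d8/2 = 319/24
  d10 = d9/3 - d1/2 + d5 = 73/18
  d11 = 9 + d2 + 2 = 74/5
Walk from origin (0, 0):
  seg 1: left by d5 = 1/2 → (-1/2, 0)
  seg 2: up by d4 = 19 → (-1/2, 19)
  seg 3: up by d5 = 1/2 → (-1/2, 39/2)
  seg 4: down by d1 = 7/4 → (-1/2, 71/4)
  seg 5: left by d3 = 1 → (-3/2, 71/4)
  seg 6: down by d1 = 7/4 → (-3/2, 16)
  seg 7: down by d3 = 1 → (-3/2, 15)
  seg 8: left by d2 = 19/5 → (-53/10, 15)
  seg 9: left by d9 = 319/24 → (-2231/120, 15)

d6 = 19/3
d7 = 57
d8 = 319/12
d9 = 319/24
d10 = 73/18
d11 = 74/5
endpoint = (-2231/120, 15)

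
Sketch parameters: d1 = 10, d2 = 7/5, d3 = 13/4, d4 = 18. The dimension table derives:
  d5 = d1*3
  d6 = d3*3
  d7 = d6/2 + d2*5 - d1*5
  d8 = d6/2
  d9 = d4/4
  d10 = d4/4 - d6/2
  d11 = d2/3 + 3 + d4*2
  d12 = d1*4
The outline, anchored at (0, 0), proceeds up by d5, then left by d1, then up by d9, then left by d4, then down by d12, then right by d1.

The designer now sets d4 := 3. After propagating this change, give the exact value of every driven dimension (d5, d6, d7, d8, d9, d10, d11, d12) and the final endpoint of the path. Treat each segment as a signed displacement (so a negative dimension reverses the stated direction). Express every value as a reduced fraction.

d5 = 30
d6 = 39/4
d7 = -305/8
d8 = 39/8
d9 = 3/4
d10 = -33/8
d11 = 142/15
d12 = 40
endpoint = (-3, -37/4)

Apply edit: d4 := 3
  d5 = d1*3 = 30
  d6 = d3*3 = 39/4
  d7 = d6/2 + d2*5 - d1*5 = -305/8
  d8 = d6/2 = 39/8
  d9 = d4/4 = 3/4
  d10 = d4/4 - d6/2 = -33/8
  d11 = d2/3 + 3 + d4*2 = 142/15
  d12 = d1*4 = 40
Walk from origin (0, 0):
  seg 1: up by d5 = 30 → (0, 30)
  seg 2: left by d1 = 10 → (-10, 30)
  seg 3: up by d9 = 3/4 → (-10, 123/4)
  seg 4: left by d4 = 3 → (-13, 123/4)
  seg 5: down by d12 = 40 → (-13, -37/4)
  seg 6: right by d1 = 10 → (-3, -37/4)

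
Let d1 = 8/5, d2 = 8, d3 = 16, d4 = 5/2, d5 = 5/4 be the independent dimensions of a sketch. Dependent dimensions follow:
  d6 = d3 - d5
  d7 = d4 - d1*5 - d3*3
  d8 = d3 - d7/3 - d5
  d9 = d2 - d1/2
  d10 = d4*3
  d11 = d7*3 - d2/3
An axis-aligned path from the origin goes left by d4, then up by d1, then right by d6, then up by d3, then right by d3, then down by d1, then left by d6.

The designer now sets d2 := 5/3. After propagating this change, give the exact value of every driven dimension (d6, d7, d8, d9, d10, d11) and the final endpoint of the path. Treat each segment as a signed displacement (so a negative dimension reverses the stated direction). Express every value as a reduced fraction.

d6 = 59/4
d7 = -107/2
d8 = 391/12
d9 = 13/15
d10 = 15/2
d11 = -2899/18
endpoint = (27/2, 16)

Apply edit: d2 := 5/3
  d6 = d3 - d5 = 59/4
  d7 = d4 - d1*5 - d3*3 = -107/2
  d8 = d3 - d7/3 - d5 = 391/12
  d9 = d2 - d1/2 = 13/15
  d10 = d4*3 = 15/2
  d11 = d7*3 - d2/3 = -2899/18
Walk from origin (0, 0):
  seg 1: left by d4 = 5/2 → (-5/2, 0)
  seg 2: up by d1 = 8/5 → (-5/2, 8/5)
  seg 3: right by d6 = 59/4 → (49/4, 8/5)
  seg 4: up by d3 = 16 → (49/4, 88/5)
  seg 5: right by d3 = 16 → (113/4, 88/5)
  seg 6: down by d1 = 8/5 → (113/4, 16)
  seg 7: left by d6 = 59/4 → (27/2, 16)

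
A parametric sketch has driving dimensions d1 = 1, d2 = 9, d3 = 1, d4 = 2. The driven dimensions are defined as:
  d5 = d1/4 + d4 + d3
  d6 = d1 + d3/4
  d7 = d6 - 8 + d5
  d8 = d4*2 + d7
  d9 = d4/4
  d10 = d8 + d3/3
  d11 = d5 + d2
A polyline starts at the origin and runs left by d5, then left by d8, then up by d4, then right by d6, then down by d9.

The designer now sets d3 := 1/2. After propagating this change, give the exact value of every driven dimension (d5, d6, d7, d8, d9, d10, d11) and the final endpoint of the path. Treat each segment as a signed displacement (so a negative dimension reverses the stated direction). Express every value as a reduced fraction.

Apply edit: d3 := 1/2
  d5 = d1/4 + d4 + d3 = 11/4
  d6 = d1 + d3/4 = 9/8
  d7 = d6 - 8 + d5 = -33/8
  d8 = d4*2 + d7 = -1/8
  d9 = d4/4 = 1/2
  d10 = d8 + d3/3 = 1/24
  d11 = d5 + d2 = 47/4
Walk from origin (0, 0):
  seg 1: left by d5 = 11/4 → (-11/4, 0)
  seg 2: left by d8 = -1/8 → (-21/8, 0)
  seg 3: up by d4 = 2 → (-21/8, 2)
  seg 4: right by d6 = 9/8 → (-3/2, 2)
  seg 5: down by d9 = 1/2 → (-3/2, 3/2)

d5 = 11/4
d6 = 9/8
d7 = -33/8
d8 = -1/8
d9 = 1/2
d10 = 1/24
d11 = 47/4
endpoint = (-3/2, 3/2)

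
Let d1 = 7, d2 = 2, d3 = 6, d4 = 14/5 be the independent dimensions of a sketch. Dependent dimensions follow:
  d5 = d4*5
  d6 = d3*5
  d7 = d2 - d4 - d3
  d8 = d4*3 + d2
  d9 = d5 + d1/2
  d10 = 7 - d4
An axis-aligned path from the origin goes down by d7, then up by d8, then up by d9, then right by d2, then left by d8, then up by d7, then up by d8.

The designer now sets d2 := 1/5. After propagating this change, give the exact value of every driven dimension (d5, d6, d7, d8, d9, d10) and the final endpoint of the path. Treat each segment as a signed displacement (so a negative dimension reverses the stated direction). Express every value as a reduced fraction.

d5 = 14
d6 = 30
d7 = -43/5
d8 = 43/5
d9 = 35/2
d10 = 21/5
endpoint = (-42/5, 347/10)

Apply edit: d2 := 1/5
  d5 = d4*5 = 14
  d6 = d3*5 = 30
  d7 = d2 - d4 - d3 = -43/5
  d8 = d4*3 + d2 = 43/5
  d9 = d5 + d1/2 = 35/2
  d10 = 7 - d4 = 21/5
Walk from origin (0, 0):
  seg 1: down by d7 = -43/5 → (0, 43/5)
  seg 2: up by d8 = 43/5 → (0, 86/5)
  seg 3: up by d9 = 35/2 → (0, 347/10)
  seg 4: right by d2 = 1/5 → (1/5, 347/10)
  seg 5: left by d8 = 43/5 → (-42/5, 347/10)
  seg 6: up by d7 = -43/5 → (-42/5, 261/10)
  seg 7: up by d8 = 43/5 → (-42/5, 347/10)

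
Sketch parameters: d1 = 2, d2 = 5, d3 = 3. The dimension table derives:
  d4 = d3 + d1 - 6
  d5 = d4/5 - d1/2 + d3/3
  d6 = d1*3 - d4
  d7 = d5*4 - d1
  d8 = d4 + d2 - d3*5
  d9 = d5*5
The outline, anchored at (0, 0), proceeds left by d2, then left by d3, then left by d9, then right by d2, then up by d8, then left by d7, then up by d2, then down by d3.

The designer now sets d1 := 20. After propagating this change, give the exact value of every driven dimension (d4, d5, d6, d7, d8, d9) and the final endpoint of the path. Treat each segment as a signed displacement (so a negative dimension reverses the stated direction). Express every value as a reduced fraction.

Apply edit: d1 := 20
  d4 = d3 + d1 - 6 = 17
  d5 = d4/5 - d1/2 + d3/3 = -28/5
  d6 = d1*3 - d4 = 43
  d7 = d5*4 - d1 = -212/5
  d8 = d4 + d2 - d3*5 = 7
  d9 = d5*5 = -28
Walk from origin (0, 0):
  seg 1: left by d2 = 5 → (-5, 0)
  seg 2: left by d3 = 3 → (-8, 0)
  seg 3: left by d9 = -28 → (20, 0)
  seg 4: right by d2 = 5 → (25, 0)
  seg 5: up by d8 = 7 → (25, 7)
  seg 6: left by d7 = -212/5 → (337/5, 7)
  seg 7: up by d2 = 5 → (337/5, 12)
  seg 8: down by d3 = 3 → (337/5, 9)

d4 = 17
d5 = -28/5
d6 = 43
d7 = -212/5
d8 = 7
d9 = -28
endpoint = (337/5, 9)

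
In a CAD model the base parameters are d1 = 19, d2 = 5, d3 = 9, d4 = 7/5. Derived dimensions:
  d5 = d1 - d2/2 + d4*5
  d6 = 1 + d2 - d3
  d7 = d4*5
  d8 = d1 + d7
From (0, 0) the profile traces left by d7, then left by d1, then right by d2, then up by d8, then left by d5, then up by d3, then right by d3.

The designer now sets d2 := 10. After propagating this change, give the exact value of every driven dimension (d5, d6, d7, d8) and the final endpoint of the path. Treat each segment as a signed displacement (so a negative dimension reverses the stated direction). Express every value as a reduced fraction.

d5 = 21
d6 = 2
d7 = 7
d8 = 26
endpoint = (-28, 35)

Apply edit: d2 := 10
  d5 = d1 - d2/2 + d4*5 = 21
  d6 = 1 + d2 - d3 = 2
  d7 = d4*5 = 7
  d8 = d1 + d7 = 26
Walk from origin (0, 0):
  seg 1: left by d7 = 7 → (-7, 0)
  seg 2: left by d1 = 19 → (-26, 0)
  seg 3: right by d2 = 10 → (-16, 0)
  seg 4: up by d8 = 26 → (-16, 26)
  seg 5: left by d5 = 21 → (-37, 26)
  seg 6: up by d3 = 9 → (-37, 35)
  seg 7: right by d3 = 9 → (-28, 35)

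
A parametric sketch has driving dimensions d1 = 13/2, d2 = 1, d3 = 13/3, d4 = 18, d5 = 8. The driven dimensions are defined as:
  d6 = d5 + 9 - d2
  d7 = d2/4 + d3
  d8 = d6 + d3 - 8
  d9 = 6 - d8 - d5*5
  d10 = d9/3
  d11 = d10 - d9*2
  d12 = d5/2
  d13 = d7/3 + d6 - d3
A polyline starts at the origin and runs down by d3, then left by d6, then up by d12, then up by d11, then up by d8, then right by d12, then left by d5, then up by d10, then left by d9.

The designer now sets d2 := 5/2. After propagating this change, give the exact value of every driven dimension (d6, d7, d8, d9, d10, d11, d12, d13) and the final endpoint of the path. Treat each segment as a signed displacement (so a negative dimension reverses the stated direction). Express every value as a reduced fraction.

Apply edit: d2 := 5/2
  d6 = d5 + 9 - d2 = 29/2
  d7 = d2/4 + d3 = 119/24
  d8 = d6 + d3 - 8 = 65/6
  d9 = 6 - d8 - d5*5 = -269/6
  d10 = d9/3 = -269/18
  d11 = d10 - d9*2 = 1345/18
  d12 = d5/2 = 4
  d13 = d7/3 + d6 - d3 = 851/72
Walk from origin (0, 0):
  seg 1: down by d3 = 13/3 → (0, -13/3)
  seg 2: left by d6 = 29/2 → (-29/2, -13/3)
  seg 3: up by d12 = 4 → (-29/2, -1/3)
  seg 4: up by d11 = 1345/18 → (-29/2, 1339/18)
  seg 5: up by d8 = 65/6 → (-29/2, 767/9)
  seg 6: right by d12 = 4 → (-21/2, 767/9)
  seg 7: left by d5 = 8 → (-37/2, 767/9)
  seg 8: up by d10 = -269/18 → (-37/2, 1265/18)
  seg 9: left by d9 = -269/6 → (79/3, 1265/18)

d6 = 29/2
d7 = 119/24
d8 = 65/6
d9 = -269/6
d10 = -269/18
d11 = 1345/18
d12 = 4
d13 = 851/72
endpoint = (79/3, 1265/18)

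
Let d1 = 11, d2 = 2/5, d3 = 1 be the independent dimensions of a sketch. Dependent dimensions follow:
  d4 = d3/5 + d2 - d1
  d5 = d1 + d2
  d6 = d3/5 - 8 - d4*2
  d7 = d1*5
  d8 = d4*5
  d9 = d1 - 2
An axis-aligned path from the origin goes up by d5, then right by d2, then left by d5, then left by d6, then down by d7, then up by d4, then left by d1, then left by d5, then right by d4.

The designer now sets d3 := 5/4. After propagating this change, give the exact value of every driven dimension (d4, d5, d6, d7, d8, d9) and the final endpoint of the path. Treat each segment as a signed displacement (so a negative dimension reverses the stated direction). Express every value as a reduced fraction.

d4 = -207/20
d5 = 57/5
d6 = 259/20
d7 = 55
d8 = -207/4
d9 = 9
endpoint = (-567/10, -1079/20)

Apply edit: d3 := 5/4
  d4 = d3/5 + d2 - d1 = -207/20
  d5 = d1 + d2 = 57/5
  d6 = d3/5 - 8 - d4*2 = 259/20
  d7 = d1*5 = 55
  d8 = d4*5 = -207/4
  d9 = d1 - 2 = 9
Walk from origin (0, 0):
  seg 1: up by d5 = 57/5 → (0, 57/5)
  seg 2: right by d2 = 2/5 → (2/5, 57/5)
  seg 3: left by d5 = 57/5 → (-11, 57/5)
  seg 4: left by d6 = 259/20 → (-479/20, 57/5)
  seg 5: down by d7 = 55 → (-479/20, -218/5)
  seg 6: up by d4 = -207/20 → (-479/20, -1079/20)
  seg 7: left by d1 = 11 → (-699/20, -1079/20)
  seg 8: left by d5 = 57/5 → (-927/20, -1079/20)
  seg 9: right by d4 = -207/20 → (-567/10, -1079/20)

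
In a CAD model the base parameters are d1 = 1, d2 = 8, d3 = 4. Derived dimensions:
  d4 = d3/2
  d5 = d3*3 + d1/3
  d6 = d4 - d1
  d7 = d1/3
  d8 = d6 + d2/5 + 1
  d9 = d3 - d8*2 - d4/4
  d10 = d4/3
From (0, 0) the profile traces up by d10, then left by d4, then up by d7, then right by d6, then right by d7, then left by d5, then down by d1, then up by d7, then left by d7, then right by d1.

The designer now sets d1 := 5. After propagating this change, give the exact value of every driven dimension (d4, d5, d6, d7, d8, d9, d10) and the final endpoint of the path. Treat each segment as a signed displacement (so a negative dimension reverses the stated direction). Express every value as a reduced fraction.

d4 = 2
d5 = 41/3
d6 = -3
d7 = 5/3
d8 = -2/5
d9 = 43/10
d10 = 2/3
endpoint = (-41/3, -1)

Apply edit: d1 := 5
  d4 = d3/2 = 2
  d5 = d3*3 + d1/3 = 41/3
  d6 = d4 - d1 = -3
  d7 = d1/3 = 5/3
  d8 = d6 + d2/5 + 1 = -2/5
  d9 = d3 - d8*2 - d4/4 = 43/10
  d10 = d4/3 = 2/3
Walk from origin (0, 0):
  seg 1: up by d10 = 2/3 → (0, 2/3)
  seg 2: left by d4 = 2 → (-2, 2/3)
  seg 3: up by d7 = 5/3 → (-2, 7/3)
  seg 4: right by d6 = -3 → (-5, 7/3)
  seg 5: right by d7 = 5/3 → (-10/3, 7/3)
  seg 6: left by d5 = 41/3 → (-17, 7/3)
  seg 7: down by d1 = 5 → (-17, -8/3)
  seg 8: up by d7 = 5/3 → (-17, -1)
  seg 9: left by d7 = 5/3 → (-56/3, -1)
  seg 10: right by d1 = 5 → (-41/3, -1)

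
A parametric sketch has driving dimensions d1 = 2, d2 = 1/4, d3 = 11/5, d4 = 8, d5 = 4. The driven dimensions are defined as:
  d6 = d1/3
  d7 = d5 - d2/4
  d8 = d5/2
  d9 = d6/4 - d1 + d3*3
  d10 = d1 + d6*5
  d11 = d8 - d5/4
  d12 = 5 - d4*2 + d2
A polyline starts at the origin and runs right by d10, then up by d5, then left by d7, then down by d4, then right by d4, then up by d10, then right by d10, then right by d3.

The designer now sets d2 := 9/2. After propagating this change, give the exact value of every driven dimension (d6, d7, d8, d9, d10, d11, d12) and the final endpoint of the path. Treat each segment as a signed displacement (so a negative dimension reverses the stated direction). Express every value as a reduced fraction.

Apply edit: d2 := 9/2
  d6 = d1/3 = 2/3
  d7 = d5 - d2/4 = 23/8
  d8 = d5/2 = 2
  d9 = d6/4 - d1 + d3*3 = 143/30
  d10 = d1 + d6*5 = 16/3
  d11 = d8 - d5/4 = 1
  d12 = 5 - d4*2 + d2 = -13/2
Walk from origin (0, 0):
  seg 1: right by d10 = 16/3 → (16/3, 0)
  seg 2: up by d5 = 4 → (16/3, 4)
  seg 3: left by d7 = 23/8 → (59/24, 4)
  seg 4: down by d4 = 8 → (59/24, -4)
  seg 5: right by d4 = 8 → (251/24, -4)
  seg 6: up by d10 = 16/3 → (251/24, 4/3)
  seg 7: right by d10 = 16/3 → (379/24, 4/3)
  seg 8: right by d3 = 11/5 → (2159/120, 4/3)

d6 = 2/3
d7 = 23/8
d8 = 2
d9 = 143/30
d10 = 16/3
d11 = 1
d12 = -13/2
endpoint = (2159/120, 4/3)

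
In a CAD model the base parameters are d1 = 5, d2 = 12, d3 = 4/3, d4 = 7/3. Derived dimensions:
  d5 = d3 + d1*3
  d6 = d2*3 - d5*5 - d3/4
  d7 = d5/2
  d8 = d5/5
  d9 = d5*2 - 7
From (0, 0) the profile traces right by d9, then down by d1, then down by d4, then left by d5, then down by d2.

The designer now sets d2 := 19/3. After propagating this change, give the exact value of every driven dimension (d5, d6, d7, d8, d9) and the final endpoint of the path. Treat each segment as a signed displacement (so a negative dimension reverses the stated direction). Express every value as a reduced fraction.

d5 = 49/3
d6 = -63
d7 = 49/6
d8 = 49/15
d9 = 77/3
endpoint = (28/3, -41/3)

Apply edit: d2 := 19/3
  d5 = d3 + d1*3 = 49/3
  d6 = d2*3 - d5*5 - d3/4 = -63
  d7 = d5/2 = 49/6
  d8 = d5/5 = 49/15
  d9 = d5*2 - 7 = 77/3
Walk from origin (0, 0):
  seg 1: right by d9 = 77/3 → (77/3, 0)
  seg 2: down by d1 = 5 → (77/3, -5)
  seg 3: down by d4 = 7/3 → (77/3, -22/3)
  seg 4: left by d5 = 49/3 → (28/3, -22/3)
  seg 5: down by d2 = 19/3 → (28/3, -41/3)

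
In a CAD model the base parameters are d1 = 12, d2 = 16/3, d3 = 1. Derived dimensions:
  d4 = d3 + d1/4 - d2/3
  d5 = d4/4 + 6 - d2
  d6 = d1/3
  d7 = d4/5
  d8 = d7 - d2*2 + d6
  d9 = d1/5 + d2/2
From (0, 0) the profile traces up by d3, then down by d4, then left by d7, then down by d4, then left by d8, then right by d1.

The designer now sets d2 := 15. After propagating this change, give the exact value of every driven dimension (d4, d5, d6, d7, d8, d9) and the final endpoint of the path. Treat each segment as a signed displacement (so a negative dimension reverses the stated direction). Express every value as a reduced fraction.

Apply edit: d2 := 15
  d4 = d3 + d1/4 - d2/3 = -1
  d5 = d4/4 + 6 - d2 = -37/4
  d6 = d1/3 = 4
  d7 = d4/5 = -1/5
  d8 = d7 - d2*2 + d6 = -131/5
  d9 = d1/5 + d2/2 = 99/10
Walk from origin (0, 0):
  seg 1: up by d3 = 1 → (0, 1)
  seg 2: down by d4 = -1 → (0, 2)
  seg 3: left by d7 = -1/5 → (1/5, 2)
  seg 4: down by d4 = -1 → (1/5, 3)
  seg 5: left by d8 = -131/5 → (132/5, 3)
  seg 6: right by d1 = 12 → (192/5, 3)

d4 = -1
d5 = -37/4
d6 = 4
d7 = -1/5
d8 = -131/5
d9 = 99/10
endpoint = (192/5, 3)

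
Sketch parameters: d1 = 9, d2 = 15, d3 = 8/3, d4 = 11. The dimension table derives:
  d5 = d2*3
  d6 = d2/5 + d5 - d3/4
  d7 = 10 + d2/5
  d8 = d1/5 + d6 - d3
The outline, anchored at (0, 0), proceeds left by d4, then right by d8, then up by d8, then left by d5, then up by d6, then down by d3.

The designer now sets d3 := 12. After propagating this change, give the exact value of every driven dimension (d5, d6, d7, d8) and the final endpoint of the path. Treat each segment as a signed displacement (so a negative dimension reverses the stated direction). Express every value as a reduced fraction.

Apply edit: d3 := 12
  d5 = d2*3 = 45
  d6 = d2/5 + d5 - d3/4 = 45
  d7 = 10 + d2/5 = 13
  d8 = d1/5 + d6 - d3 = 174/5
Walk from origin (0, 0):
  seg 1: left by d4 = 11 → (-11, 0)
  seg 2: right by d8 = 174/5 → (119/5, 0)
  seg 3: up by d8 = 174/5 → (119/5, 174/5)
  seg 4: left by d5 = 45 → (-106/5, 174/5)
  seg 5: up by d6 = 45 → (-106/5, 399/5)
  seg 6: down by d3 = 12 → (-106/5, 339/5)

d5 = 45
d6 = 45
d7 = 13
d8 = 174/5
endpoint = (-106/5, 339/5)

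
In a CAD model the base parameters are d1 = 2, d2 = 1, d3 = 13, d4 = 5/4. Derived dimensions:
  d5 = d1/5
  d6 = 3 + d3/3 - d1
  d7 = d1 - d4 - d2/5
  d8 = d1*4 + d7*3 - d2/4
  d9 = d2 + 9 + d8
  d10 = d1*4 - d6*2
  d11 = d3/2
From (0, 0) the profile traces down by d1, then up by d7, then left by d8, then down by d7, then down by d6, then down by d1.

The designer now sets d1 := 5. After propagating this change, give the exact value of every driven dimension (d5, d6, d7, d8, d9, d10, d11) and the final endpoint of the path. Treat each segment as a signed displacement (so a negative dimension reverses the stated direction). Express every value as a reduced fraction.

d5 = 1
d6 = 7/3
d7 = 71/20
d8 = 152/5
d9 = 202/5
d10 = 46/3
d11 = 13/2
endpoint = (-152/5, -37/3)

Apply edit: d1 := 5
  d5 = d1/5 = 1
  d6 = 3 + d3/3 - d1 = 7/3
  d7 = d1 - d4 - d2/5 = 71/20
  d8 = d1*4 + d7*3 - d2/4 = 152/5
  d9 = d2 + 9 + d8 = 202/5
  d10 = d1*4 - d6*2 = 46/3
  d11 = d3/2 = 13/2
Walk from origin (0, 0):
  seg 1: down by d1 = 5 → (0, -5)
  seg 2: up by d7 = 71/20 → (0, -29/20)
  seg 3: left by d8 = 152/5 → (-152/5, -29/20)
  seg 4: down by d7 = 71/20 → (-152/5, -5)
  seg 5: down by d6 = 7/3 → (-152/5, -22/3)
  seg 6: down by d1 = 5 → (-152/5, -37/3)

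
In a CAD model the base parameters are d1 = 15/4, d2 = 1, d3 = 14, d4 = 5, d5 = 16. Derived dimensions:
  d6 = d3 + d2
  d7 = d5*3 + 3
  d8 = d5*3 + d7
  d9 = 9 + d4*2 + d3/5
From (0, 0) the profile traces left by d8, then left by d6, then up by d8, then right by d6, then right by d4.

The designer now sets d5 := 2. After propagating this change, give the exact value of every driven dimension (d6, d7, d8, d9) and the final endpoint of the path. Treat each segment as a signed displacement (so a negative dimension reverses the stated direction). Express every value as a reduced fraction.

d6 = 15
d7 = 9
d8 = 15
d9 = 109/5
endpoint = (-10, 15)

Apply edit: d5 := 2
  d6 = d3 + d2 = 15
  d7 = d5*3 + 3 = 9
  d8 = d5*3 + d7 = 15
  d9 = 9 + d4*2 + d3/5 = 109/5
Walk from origin (0, 0):
  seg 1: left by d8 = 15 → (-15, 0)
  seg 2: left by d6 = 15 → (-30, 0)
  seg 3: up by d8 = 15 → (-30, 15)
  seg 4: right by d6 = 15 → (-15, 15)
  seg 5: right by d4 = 5 → (-10, 15)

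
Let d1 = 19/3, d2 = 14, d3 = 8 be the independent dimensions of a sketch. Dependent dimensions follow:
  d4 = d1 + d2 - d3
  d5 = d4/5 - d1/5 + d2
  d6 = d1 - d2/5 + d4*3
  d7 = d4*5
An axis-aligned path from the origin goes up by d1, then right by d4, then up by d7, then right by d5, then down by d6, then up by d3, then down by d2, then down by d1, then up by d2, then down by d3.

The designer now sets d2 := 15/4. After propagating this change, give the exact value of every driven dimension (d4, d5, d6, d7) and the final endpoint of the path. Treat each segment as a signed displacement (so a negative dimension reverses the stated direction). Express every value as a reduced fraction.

d4 = 25/12
d5 = 29/10
d6 = 71/6
d7 = 125/12
endpoint = (299/60, -17/12)

Apply edit: d2 := 15/4
  d4 = d1 + d2 - d3 = 25/12
  d5 = d4/5 - d1/5 + d2 = 29/10
  d6 = d1 - d2/5 + d4*3 = 71/6
  d7 = d4*5 = 125/12
Walk from origin (0, 0):
  seg 1: up by d1 = 19/3 → (0, 19/3)
  seg 2: right by d4 = 25/12 → (25/12, 19/3)
  seg 3: up by d7 = 125/12 → (25/12, 67/4)
  seg 4: right by d5 = 29/10 → (299/60, 67/4)
  seg 5: down by d6 = 71/6 → (299/60, 59/12)
  seg 6: up by d3 = 8 → (299/60, 155/12)
  seg 7: down by d2 = 15/4 → (299/60, 55/6)
  seg 8: down by d1 = 19/3 → (299/60, 17/6)
  seg 9: up by d2 = 15/4 → (299/60, 79/12)
  seg 10: down by d3 = 8 → (299/60, -17/12)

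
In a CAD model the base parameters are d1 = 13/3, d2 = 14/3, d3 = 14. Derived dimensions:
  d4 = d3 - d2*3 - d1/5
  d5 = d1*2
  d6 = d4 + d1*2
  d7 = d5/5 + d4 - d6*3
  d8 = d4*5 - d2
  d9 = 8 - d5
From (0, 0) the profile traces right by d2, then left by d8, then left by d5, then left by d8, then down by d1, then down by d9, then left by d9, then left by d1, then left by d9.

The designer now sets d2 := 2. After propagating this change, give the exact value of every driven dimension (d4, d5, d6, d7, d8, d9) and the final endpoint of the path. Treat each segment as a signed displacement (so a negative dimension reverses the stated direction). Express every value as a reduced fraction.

Apply edit: d2 := 2
  d4 = d3 - d2*3 - d1/5 = 107/15
  d5 = d1*2 = 26/3
  d6 = d4 + d1*2 = 79/5
  d7 = d5/5 + d4 - d6*3 = -578/15
  d8 = d4*5 - d2 = 101/3
  d9 = 8 - d5 = -2/3
Walk from origin (0, 0):
  seg 1: right by d2 = 2 → (2, 0)
  seg 2: left by d8 = 101/3 → (-95/3, 0)
  seg 3: left by d5 = 26/3 → (-121/3, 0)
  seg 4: left by d8 = 101/3 → (-74, 0)
  seg 5: down by d1 = 13/3 → (-74, -13/3)
  seg 6: down by d9 = -2/3 → (-74, -11/3)
  seg 7: left by d9 = -2/3 → (-220/3, -11/3)
  seg 8: left by d1 = 13/3 → (-233/3, -11/3)
  seg 9: left by d9 = -2/3 → (-77, -11/3)

d4 = 107/15
d5 = 26/3
d6 = 79/5
d7 = -578/15
d8 = 101/3
d9 = -2/3
endpoint = (-77, -11/3)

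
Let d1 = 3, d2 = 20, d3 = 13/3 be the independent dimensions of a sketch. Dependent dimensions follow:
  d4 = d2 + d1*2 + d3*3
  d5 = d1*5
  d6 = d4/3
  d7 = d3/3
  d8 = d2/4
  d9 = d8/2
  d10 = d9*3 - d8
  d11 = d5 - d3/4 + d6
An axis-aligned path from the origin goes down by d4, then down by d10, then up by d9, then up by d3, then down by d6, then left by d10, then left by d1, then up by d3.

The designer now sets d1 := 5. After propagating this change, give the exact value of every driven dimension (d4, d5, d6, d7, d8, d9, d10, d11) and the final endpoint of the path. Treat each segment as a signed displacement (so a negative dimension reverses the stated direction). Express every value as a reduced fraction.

Apply edit: d1 := 5
  d4 = d2 + d1*2 + d3*3 = 43
  d5 = d1*5 = 25
  d6 = d4/3 = 43/3
  d7 = d3/3 = 13/9
  d8 = d2/4 = 5
  d9 = d8/2 = 5/2
  d10 = d9*3 - d8 = 5/2
  d11 = d5 - d3/4 + d6 = 153/4
Walk from origin (0, 0):
  seg 1: down by d4 = 43 → (0, -43)
  seg 2: down by d10 = 5/2 → (0, -91/2)
  seg 3: up by d9 = 5/2 → (0, -43)
  seg 4: up by d3 = 13/3 → (0, -116/3)
  seg 5: down by d6 = 43/3 → (0, -53)
  seg 6: left by d10 = 5/2 → (-5/2, -53)
  seg 7: left by d1 = 5 → (-15/2, -53)
  seg 8: up by d3 = 13/3 → (-15/2, -146/3)

d4 = 43
d5 = 25
d6 = 43/3
d7 = 13/9
d8 = 5
d9 = 5/2
d10 = 5/2
d11 = 153/4
endpoint = (-15/2, -146/3)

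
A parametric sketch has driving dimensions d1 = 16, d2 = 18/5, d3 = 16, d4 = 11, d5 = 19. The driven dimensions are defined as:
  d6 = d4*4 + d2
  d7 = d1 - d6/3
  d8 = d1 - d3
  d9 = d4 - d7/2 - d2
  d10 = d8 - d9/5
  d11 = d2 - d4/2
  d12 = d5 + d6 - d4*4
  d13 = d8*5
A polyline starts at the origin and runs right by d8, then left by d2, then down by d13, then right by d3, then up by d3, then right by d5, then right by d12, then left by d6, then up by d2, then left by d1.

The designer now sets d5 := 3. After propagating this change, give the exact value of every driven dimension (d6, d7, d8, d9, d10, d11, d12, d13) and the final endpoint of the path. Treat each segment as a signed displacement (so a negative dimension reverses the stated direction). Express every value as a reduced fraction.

Apply edit: d5 := 3
  d6 = d4*4 + d2 = 238/5
  d7 = d1 - d6/3 = 2/15
  d8 = d1 - d3 = 0
  d9 = d4 - d7/2 - d2 = 22/3
  d10 = d8 - d9/5 = -22/15
  d11 = d2 - d4/2 = -19/10
  d12 = d5 + d6 - d4*4 = 33/5
  d13 = d8*5 = 0
Walk from origin (0, 0):
  seg 1: right by d8 = 0 → (0, 0)
  seg 2: left by d2 = 18/5 → (-18/5, 0)
  seg 3: down by d13 = 0 → (-18/5, 0)
  seg 4: right by d3 = 16 → (62/5, 0)
  seg 5: up by d3 = 16 → (62/5, 16)
  seg 6: right by d5 = 3 → (77/5, 16)
  seg 7: right by d12 = 33/5 → (22, 16)
  seg 8: left by d6 = 238/5 → (-128/5, 16)
  seg 9: up by d2 = 18/5 → (-128/5, 98/5)
  seg 10: left by d1 = 16 → (-208/5, 98/5)

d6 = 238/5
d7 = 2/15
d8 = 0
d9 = 22/3
d10 = -22/15
d11 = -19/10
d12 = 33/5
d13 = 0
endpoint = (-208/5, 98/5)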